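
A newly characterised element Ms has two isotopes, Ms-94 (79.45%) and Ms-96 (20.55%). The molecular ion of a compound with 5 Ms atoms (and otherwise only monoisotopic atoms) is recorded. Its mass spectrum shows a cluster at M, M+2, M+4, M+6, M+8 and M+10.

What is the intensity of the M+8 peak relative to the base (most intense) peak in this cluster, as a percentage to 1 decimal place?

1.7%

Binomial terms of (0.7945 + 0.2055)^5: M 0.3166, M+2 0.4094, M+4 0.2118, M+6 0.0548, M+8 0.0071, M+10 0.0004 → M+2 is the base peak.
P(M+2) = C(5,1) × 0.7945^4 × 0.2055^1 = 5 × 0.39845163 × 0.2055 = 0.409409 (base)
P(M+8) = C(5,4) × 0.7945^1 × 0.2055^4 = 5 × 0.7945 × 0.00178339 = 0.007085
Relative intensity = 0.007085 / 0.409409 × 100 = 1.7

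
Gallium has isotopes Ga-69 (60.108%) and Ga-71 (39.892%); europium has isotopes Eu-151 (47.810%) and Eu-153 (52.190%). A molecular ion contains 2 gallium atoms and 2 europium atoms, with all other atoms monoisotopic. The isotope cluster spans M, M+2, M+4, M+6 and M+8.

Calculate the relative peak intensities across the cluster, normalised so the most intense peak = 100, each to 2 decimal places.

Gallium pattern (n=2): 0.36129717 : 0.47956567 : 0.15913717
Europium pattern (n=2): 0.22857961 : 0.49904078 : 0.27237961
Convolve the two distributions (both contribute in 2-u steps):
  M: 0.36129717×0.22857961 = 0.082585
  M+2: 0.36129717×0.49904078 + 0.47956567×0.22857961 = 0.289921
  M+4: 0.36129717×0.27237961 + 0.47956567×0.49904078 + 0.15913717×0.22857961 = 0.374108
  M+6: 0.47956567×0.27237961 + 0.15913717×0.49904078 = 0.210040
  M+8: 0.15913717×0.27237961 = 0.043346
Scale to base peak (0.374108) = 100: 22.08 : 77.50 : 100.00 : 56.14 : 11.59

22.08 : 77.50 : 100.00 : 56.14 : 11.59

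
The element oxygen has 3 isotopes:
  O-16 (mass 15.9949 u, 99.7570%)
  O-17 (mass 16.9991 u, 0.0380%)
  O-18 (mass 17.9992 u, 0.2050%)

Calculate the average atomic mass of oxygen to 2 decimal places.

16.00 u

Weight each isotope mass by its fractional abundance: 0.997570 × 15.9949 + 0.000380 × 16.9991 + 0.002050 × 17.9992
= 15.95603 + 0.00646 + 0.03690 = 15.99939 u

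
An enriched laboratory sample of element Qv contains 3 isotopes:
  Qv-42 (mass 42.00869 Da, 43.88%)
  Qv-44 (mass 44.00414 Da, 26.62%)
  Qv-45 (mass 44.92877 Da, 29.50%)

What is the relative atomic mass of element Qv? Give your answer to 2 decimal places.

43.40 Da

Average mass = Σ (abundance × isotope mass) = 0.4388 × 42.00869 + 0.2662 × 44.00414 + 0.2950 × 44.92877
= 18.433413 + 11.713902 + 13.253987 = 43.401302 Da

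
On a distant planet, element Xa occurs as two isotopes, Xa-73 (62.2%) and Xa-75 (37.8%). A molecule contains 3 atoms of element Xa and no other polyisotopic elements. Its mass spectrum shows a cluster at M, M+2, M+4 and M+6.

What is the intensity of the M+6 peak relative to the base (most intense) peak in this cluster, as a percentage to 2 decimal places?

12.31%

Term probabilities: M 0.2406, M+2 0.4387, M+4 0.2666, M+6 0.0540. Base peak = M+2.
P(M+2) = C(3,1) × 0.622^2 × 0.378^1 = 3 × 0.386884 × 0.3780 = 0.438726 (base)
P(M+6) = C(3,3) × 0.622^0 × 0.378^3 = 1 × 1.0000 × 0.05401015 = 0.054010
Relative intensity = 0.054010 / 0.438726 × 100 = 12.31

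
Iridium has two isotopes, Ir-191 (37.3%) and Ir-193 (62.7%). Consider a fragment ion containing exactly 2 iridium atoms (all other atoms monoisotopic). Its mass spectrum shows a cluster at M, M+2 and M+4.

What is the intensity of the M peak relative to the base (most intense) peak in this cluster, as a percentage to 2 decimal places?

(0.373 + 0.627)^2 gives M 0.1391, M+2 0.4677, M+4 0.3931; the largest is M+2.
P(M+2) = C(2,1) × 0.373^1 × 0.627^1 = 2 × 0.3730 × 0.6270 = 0.467742 (base)
P(M) = C(2,0) × 0.373^2 × 0.627^0 = 1 × 0.139129 × 1.0000 = 0.139129
Relative intensity = 0.139129 / 0.467742 × 100 = 29.74

29.74%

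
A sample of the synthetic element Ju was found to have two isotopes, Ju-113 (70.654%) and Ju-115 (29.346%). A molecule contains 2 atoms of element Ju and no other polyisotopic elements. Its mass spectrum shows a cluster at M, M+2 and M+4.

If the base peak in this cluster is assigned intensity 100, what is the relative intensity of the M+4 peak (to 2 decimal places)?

Term probabilities: M 0.4992, M+2 0.4147, M+4 0.0861. Base peak = M.
P(M) = C(2,0) × 0.70654^2 × 0.29346^0 = 1 × 0.49919877 × 1.0000 = 0.499199 (base)
P(M+4) = C(2,2) × 0.70654^0 × 0.29346^2 = 1 × 1.0000 × 0.08611877 = 0.086119
Relative intensity = 0.086119 / 0.499199 × 100 = 17.25

17.25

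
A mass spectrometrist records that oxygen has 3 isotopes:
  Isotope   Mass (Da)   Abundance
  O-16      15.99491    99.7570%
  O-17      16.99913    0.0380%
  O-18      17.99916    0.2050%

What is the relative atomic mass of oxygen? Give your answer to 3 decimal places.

Ar = Σ fᵢ·mᵢ = 0.997570 × 15.99491 + 0.000380 × 16.99913 + 0.002050 × 17.99916
= 15.956042 + 0.006460 + 0.036898 = 15.999400 Da

15.999 Da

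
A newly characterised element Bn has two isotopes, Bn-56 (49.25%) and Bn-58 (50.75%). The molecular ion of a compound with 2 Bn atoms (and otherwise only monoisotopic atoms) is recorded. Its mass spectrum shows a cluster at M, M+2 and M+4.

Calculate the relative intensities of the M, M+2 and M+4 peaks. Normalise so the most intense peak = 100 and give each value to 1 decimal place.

48.5 : 100.0 : 51.5

Each Bn atom is independently Bn-56 (p = 0.4925) or Bn-58 (q = 0.5075); the cluster is the binomial expansion (p + q)^2.
P(M) = 0.4925^2 = 0.242556
P(M+2) = 2 × 0.4925^1 × 0.5075^1 = 0.499888
P(M+4) = 0.5075^2 = 0.257556
The M+2 peak is largest (0.499888); scaling to 100 gives 48.5 : 100.0 : 51.5.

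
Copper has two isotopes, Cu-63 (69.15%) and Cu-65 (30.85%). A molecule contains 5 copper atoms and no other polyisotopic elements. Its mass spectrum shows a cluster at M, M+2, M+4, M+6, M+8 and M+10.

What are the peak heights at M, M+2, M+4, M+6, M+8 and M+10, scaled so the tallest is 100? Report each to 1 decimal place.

Expanding (0.6915 + 0.3085)^5:
P(M) = 0.6915^5 = 0.158111
P(M+2) = 5 × 0.6915^4 × 0.3085^1 = 0.352691
P(M+4) = 10 × 0.6915^3 × 0.3085^2 = 0.314693
P(M+6) = 10 × 0.6915^2 × 0.3085^3 = 0.140394
P(M+8) = 5 × 0.6915^1 × 0.3085^4 = 0.031317
P(M+10) = 0.3085^5 = 0.002794
The M+2 peak is largest (0.352691); scaling to 100 gives 44.8 : 100.0 : 89.2 : 39.8 : 8.9 : 0.8.

44.8 : 100.0 : 89.2 : 39.8 : 8.9 : 0.8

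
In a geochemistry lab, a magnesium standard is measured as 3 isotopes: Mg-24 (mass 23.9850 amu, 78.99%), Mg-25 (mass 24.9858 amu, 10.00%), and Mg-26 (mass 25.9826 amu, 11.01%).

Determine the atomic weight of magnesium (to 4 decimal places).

24.3050 amu

Weight each isotope mass by its fractional abundance: 0.7899 × 23.9850 + 0.1000 × 24.9858 + 0.1101 × 25.9826
= 18.94575 + 2.49858 + 2.86068 = 24.30501 amu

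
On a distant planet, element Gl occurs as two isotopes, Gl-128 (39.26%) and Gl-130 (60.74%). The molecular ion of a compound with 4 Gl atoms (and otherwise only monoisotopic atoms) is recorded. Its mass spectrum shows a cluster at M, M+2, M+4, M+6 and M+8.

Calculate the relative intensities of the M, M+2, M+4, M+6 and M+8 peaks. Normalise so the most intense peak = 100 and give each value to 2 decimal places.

The 4 Gl atoms are independent, so intensities follow the terms of (0.3926 + 0.6074)^4.
P(M) = 0.3926^4 = 0.023758
P(M+2) = 4 × 0.3926^3 × 0.6074^1 = 0.147023
P(M+4) = 6 × 0.3926^2 × 0.6074^2 = 0.341194
P(M+6) = 4 × 0.3926^1 × 0.6074^3 = 0.351912
P(M+8) = 0.6074^4 = 0.136113
The M+6 peak is largest (0.351912); scaling to 100 gives 6.75 : 41.78 : 96.95 : 100.00 : 38.68.

6.75 : 41.78 : 96.95 : 100.00 : 38.68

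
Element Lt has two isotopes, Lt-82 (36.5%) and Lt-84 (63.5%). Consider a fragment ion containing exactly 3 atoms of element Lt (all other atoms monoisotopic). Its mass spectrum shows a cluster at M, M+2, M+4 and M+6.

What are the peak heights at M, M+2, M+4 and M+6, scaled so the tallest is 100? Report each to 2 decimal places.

The 3 Lt atoms are independent, so intensities follow the terms of (0.365 + 0.635)^3.
P(M) = 0.365^3 = 0.048627
P(M+2) = 3 × 0.365^2 × 0.635^1 = 0.253794
P(M+4) = 3 × 0.365^1 × 0.635^2 = 0.441531
P(M+6) = 0.635^3 = 0.256048
The M+4 peak is largest (0.441531); scaling to 100 gives 11.01 : 57.48 : 100.00 : 57.99.

11.01 : 57.48 : 100.00 : 57.99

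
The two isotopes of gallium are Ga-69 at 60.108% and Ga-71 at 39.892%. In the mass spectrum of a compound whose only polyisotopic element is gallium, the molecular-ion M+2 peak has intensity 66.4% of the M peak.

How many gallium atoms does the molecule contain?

With n Ga atoms, P(M+2)/P(M) = C(n,1)·p^(n−1)q / p^n = n·q/p = n · 0.39892/0.60108.
n = 0.664 × 0.60108/0.39892 = 1.00 ≈ 1

1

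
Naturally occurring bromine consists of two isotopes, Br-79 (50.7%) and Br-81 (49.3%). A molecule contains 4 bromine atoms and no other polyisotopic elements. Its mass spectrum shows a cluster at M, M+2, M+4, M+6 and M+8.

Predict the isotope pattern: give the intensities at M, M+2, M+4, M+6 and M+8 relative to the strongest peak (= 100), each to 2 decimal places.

Expanding (0.507 + 0.493)^4:
P(M) = 0.507^4 = 0.066074
P(M+2) = 4 × 0.507^3 × 0.493^1 = 0.256999
P(M+4) = 6 × 0.507^2 × 0.493^2 = 0.374853
P(M+6) = 4 × 0.507^1 × 0.493^3 = 0.243001
P(M+8) = 0.493^4 = 0.059073
The M+4 peak is largest (0.374853); scaling to 100 gives 17.63 : 68.56 : 100.00 : 64.83 : 15.76.

17.63 : 68.56 : 100.00 : 64.83 : 15.76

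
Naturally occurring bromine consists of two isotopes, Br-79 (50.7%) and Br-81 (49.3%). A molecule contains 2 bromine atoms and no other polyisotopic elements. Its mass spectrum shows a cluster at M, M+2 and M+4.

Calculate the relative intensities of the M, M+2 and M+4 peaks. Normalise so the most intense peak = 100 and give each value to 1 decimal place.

51.4 : 100.0 : 48.6

The 2 Br atoms are independent, so intensities follow the terms of (0.507 + 0.493)^2.
P(M) = 0.507^2 = 0.257049
P(M+2) = 2 × 0.507^1 × 0.493^1 = 0.499902
P(M+4) = 0.493^2 = 0.243049
The M+2 peak is largest (0.499902); scaling to 100 gives 51.4 : 100.0 : 48.6.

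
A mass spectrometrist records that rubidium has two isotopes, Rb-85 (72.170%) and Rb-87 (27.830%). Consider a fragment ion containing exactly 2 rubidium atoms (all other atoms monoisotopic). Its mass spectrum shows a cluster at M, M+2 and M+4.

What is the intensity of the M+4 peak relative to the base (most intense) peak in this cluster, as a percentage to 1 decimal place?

Term probabilities: M 0.5209, M+2 0.4017, M+4 0.0775. Base peak = M.
P(M) = C(2,0) × 0.72170^2 × 0.27830^0 = 1 × 0.52085089 × 1.0000 = 0.520851 (base)
P(M+4) = C(2,2) × 0.72170^0 × 0.27830^2 = 1 × 1.0000 × 0.07745089 = 0.077451
Relative intensity = 0.077451 / 0.520851 × 100 = 14.9

14.9%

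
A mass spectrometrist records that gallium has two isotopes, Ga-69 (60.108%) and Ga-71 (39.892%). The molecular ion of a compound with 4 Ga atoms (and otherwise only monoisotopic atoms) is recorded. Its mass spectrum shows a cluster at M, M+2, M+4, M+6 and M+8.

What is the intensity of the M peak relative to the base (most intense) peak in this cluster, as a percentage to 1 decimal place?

Term probabilities: M 0.1305, M+2 0.3465, M+4 0.3450, M+6 0.1526, M+8 0.0253. Base peak = M+2.
P(M+2) = C(4,1) × 0.60108^3 × 0.39892^1 = 4 × 0.2171685 × 0.39892 = 0.346531 (base)
P(M) = C(4,0) × 0.60108^4 × 0.39892^0 = 1 × 0.13053564 × 1.0000 = 0.130536
Relative intensity = 0.130536 / 0.346531 × 100 = 37.7

37.7%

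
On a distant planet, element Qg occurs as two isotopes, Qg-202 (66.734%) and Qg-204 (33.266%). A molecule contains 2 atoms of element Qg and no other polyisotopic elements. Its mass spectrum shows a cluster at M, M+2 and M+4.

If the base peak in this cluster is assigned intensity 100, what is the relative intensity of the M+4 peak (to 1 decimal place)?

(0.66734 + 0.33266)^2 gives M 0.4453, M+2 0.4440, M+4 0.1107; the largest is M.
P(M) = C(2,0) × 0.66734^2 × 0.33266^0 = 1 × 0.44534268 × 1.0000 = 0.445343 (base)
P(M+4) = C(2,2) × 0.66734^0 × 0.33266^2 = 1 × 1.0000 × 0.11066268 = 0.110663
Relative intensity = 0.110663 / 0.445343 × 100 = 24.8

24.8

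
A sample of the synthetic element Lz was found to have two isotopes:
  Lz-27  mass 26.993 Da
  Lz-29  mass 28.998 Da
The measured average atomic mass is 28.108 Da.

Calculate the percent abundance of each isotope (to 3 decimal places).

Writing the weighted mean with unknown fraction x of Lz-27:
26.993·x + 28.998·(1 − x) = 28.108
(26.993 − 28.998)·x = 28.108 − 28.998
x = -0.890 / -2.005 = 0.44389 → 44.389% Lz-27, 55.611% Lz-29.

Lz-27: 44.389%, Lz-29: 55.611%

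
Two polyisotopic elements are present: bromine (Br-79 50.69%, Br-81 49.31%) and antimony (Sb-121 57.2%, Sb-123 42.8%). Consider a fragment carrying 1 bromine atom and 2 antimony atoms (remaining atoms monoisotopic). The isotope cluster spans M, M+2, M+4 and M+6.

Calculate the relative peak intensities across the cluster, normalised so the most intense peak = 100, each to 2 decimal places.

40.50 : 100.00 : 81.63 : 22.06

Bromine pattern (n=1): 0.5069 : 0.4931
Antimony pattern (n=2): 0.327184 : 0.489632 : 0.183184
Convolve the two distributions (both contribute in 2-u steps):
  M: 0.5069×0.327184 = 0.165850
  M+2: 0.5069×0.489632 + 0.4931×0.327184 = 0.409529
  M+4: 0.5069×0.183184 + 0.4931×0.489632 = 0.334294
  M+6: 0.4931×0.183184 = 0.090328
Scale to base peak (0.409529) = 100: 40.50 : 100.00 : 81.63 : 22.06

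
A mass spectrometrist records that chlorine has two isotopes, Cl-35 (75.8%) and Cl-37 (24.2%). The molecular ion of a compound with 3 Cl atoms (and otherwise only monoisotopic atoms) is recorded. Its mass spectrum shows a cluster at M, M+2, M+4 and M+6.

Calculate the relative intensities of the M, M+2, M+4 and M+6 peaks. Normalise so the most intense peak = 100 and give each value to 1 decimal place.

The 3 Cl atoms are independent, so intensities follow the terms of (0.758 + 0.242)^3.
P(M) = 0.758^3 = 0.435520
P(M+2) = 3 × 0.758^2 × 0.242^1 = 0.417133
P(M+4) = 3 × 0.758^1 × 0.242^2 = 0.133175
P(M+6) = 0.242^3 = 0.014172
The M peak is largest (0.435520); scaling to 100 gives 100.0 : 95.8 : 30.6 : 3.3.

100.0 : 95.8 : 30.6 : 3.3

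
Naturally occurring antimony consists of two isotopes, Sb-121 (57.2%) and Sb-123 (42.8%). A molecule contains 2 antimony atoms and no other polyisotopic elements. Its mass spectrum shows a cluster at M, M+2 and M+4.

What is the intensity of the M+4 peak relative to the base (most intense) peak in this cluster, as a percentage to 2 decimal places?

(0.572 + 0.428)^2 gives M 0.3272, M+2 0.4896, M+4 0.1832; the largest is M+2.
P(M+2) = C(2,1) × 0.572^1 × 0.428^1 = 2 × 0.5720 × 0.4280 = 0.489632 (base)
P(M+4) = C(2,2) × 0.572^0 × 0.428^2 = 1 × 1.0000 × 0.183184 = 0.183184
Relative intensity = 0.183184 / 0.489632 × 100 = 37.41

37.41%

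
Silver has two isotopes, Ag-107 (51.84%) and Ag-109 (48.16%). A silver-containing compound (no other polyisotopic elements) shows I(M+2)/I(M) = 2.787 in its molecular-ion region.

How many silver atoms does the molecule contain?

With n Ag atoms, P(M+2)/P(M) = C(n,1)·p^(n−1)q / p^n = n·q/p = n · 0.4816/0.5184.
n = 2.787 × 0.5184/0.4816 = 3.00 ≈ 3

3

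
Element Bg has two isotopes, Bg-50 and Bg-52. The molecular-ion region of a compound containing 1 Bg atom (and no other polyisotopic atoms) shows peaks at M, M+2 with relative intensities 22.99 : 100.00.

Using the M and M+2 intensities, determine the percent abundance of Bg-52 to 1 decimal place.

81.3%

Write p for the Bg-50 fraction. I(M+2)/I(M) = [C(1,1)·p^0·(1−p)] / p^1 = 1·(1−p)/p = 100.00/22.99 = 4.3497
(1−p)/p = 4.3497/1 = 4.3497  ⇒  p = 1/(1 + 4.3497) = 0.1869
Bg-50: 18.7%, Bg-52: 81.3%.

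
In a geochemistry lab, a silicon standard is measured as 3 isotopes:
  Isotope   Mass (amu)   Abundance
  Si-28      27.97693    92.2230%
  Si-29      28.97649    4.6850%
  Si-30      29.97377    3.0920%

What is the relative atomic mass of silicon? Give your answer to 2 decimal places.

28.09 amu

Average mass = Σ (abundance × isotope mass) = 0.922230 × 27.97693 + 0.046850 × 28.97649 + 0.030920 × 29.97377
= 25.801164 + 1.357549 + 0.926789 = 28.085502 amu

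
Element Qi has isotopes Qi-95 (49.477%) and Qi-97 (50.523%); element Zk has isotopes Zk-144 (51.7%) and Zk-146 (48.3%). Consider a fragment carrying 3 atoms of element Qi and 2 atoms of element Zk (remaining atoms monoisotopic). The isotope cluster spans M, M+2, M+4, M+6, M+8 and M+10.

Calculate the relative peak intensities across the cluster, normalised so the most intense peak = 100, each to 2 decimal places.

10.28 : 50.71 : 100.00 : 98.55 : 48.53 : 9.56

Element Qi pattern (n=3): 0.12111839 : 0.3710369 : 0.37888104 : 0.12896367
Element Zk pattern (n=2): 0.267289 : 0.499422 : 0.233289
Convolve the two distributions (both contribute in 2-u steps):
  M: 0.12111839×0.267289 = 0.032374
  M+2: 0.12111839×0.499422 + 0.3710369×0.267289 = 0.159663
  M+4: 0.12111839×0.233289 + 0.3710369×0.499422 + 0.37888104×0.267289 = 0.314830
  M+6: 0.3710369×0.233289 + 0.37888104×0.499422 + 0.12896367×0.267289 = 0.310251
  M+8: 0.37888104×0.233289 + 0.12896367×0.499422 = 0.152796
  M+10: 0.12896367×0.233289 = 0.030086
Scale to base peak (0.314830) = 100: 10.28 : 50.71 : 100.00 : 98.55 : 48.53 : 9.56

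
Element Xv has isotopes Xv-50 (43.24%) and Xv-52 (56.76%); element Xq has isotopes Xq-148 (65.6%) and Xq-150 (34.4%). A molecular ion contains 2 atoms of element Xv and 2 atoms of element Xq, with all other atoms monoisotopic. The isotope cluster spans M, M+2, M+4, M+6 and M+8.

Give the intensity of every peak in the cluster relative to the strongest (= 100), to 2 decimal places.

21.05 : 77.33 : 100.00 : 53.23 : 9.97

Element Xv pattern (n=2): 0.18696976 : 0.49086048 : 0.32216976
Element Xq pattern (n=2): 0.430336 : 0.451328 : 0.118336
Convolve the two distributions (both contribute in 2-u steps):
  M: 0.18696976×0.430336 = 0.080460
  M+2: 0.18696976×0.451328 + 0.49086048×0.430336 = 0.295620
  M+4: 0.18696976×0.118336 + 0.49086048×0.451328 + 0.32216976×0.430336 = 0.382306
  M+6: 0.49086048×0.118336 + 0.32216976×0.451328 = 0.203491
  M+8: 0.32216976×0.118336 = 0.038124
Scale to base peak (0.382306) = 100: 21.05 : 77.33 : 100.00 : 53.23 : 9.97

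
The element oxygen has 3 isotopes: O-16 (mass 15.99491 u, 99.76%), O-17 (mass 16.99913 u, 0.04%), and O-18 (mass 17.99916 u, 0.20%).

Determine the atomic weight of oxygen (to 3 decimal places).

15.999 u

The abundance-weighted mean is 0.9976 × 15.99491 + 0.0004 × 16.99913 + 0.0020 × 17.99916
= 15.956522 + 0.006800 + 0.035998 = 15.999320 u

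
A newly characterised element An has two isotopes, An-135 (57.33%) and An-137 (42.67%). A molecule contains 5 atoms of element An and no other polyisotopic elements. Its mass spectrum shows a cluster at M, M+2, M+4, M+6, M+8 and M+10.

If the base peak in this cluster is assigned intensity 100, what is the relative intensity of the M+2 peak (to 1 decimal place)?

Term probabilities: M 0.0619, M+2 0.2305, M+4 0.3431, M+6 0.2553, M+8 0.0950, M+10 0.0141. Base peak = M+4.
P(M+4) = C(5,2) × 0.5733^3 × 0.4267^2 = 10 × 0.18842817 × 0.18207289 = 0.343077 (base)
P(M+2) = C(5,1) × 0.5733^4 × 0.4267^1 = 5 × 0.10802587 × 0.4267 = 0.230473
Relative intensity = 0.230473 / 0.343077 × 100 = 67.2

67.2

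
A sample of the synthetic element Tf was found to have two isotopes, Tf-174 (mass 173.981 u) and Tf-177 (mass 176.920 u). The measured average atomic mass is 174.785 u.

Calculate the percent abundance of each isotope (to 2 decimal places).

Tf-174: 72.64%, Tf-177: 27.36%

Writing the weighted mean with unknown fraction x of Tf-174:
173.981·x + 176.920·(1 − x) = 174.785
(173.981 − 176.920)·x = 174.785 − 176.920
x = -2.135 / -2.939 = 0.72644 → 72.64% Tf-174, 27.36% Tf-177.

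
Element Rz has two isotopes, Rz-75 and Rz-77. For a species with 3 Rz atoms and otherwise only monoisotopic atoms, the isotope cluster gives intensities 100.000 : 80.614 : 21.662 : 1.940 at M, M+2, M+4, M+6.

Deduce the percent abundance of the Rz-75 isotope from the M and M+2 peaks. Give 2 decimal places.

Write p for the Rz-75 fraction. I(M+2)/I(M) = [C(3,1)·p^2·(1−p)] / p^3 = 3·(1−p)/p = 80.614/100.000 = 0.8061
(1−p)/p = 0.8061/3 = 0.2687  ⇒  p = 1/(1 + 0.2687) = 0.7882
Rz-75: 78.82%, Rz-77: 21.18%.

78.82%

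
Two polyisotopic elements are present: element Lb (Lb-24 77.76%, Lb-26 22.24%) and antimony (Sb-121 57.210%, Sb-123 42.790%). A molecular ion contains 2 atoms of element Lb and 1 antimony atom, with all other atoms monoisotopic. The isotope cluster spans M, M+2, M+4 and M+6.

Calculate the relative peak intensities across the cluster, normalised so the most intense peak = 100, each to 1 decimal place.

75.8 : 100.0 : 38.6 : 4.6

Element Lb pattern (n=2): 0.60466176 : 0.34587648 : 0.04946176
Antimony pattern (n=1): 0.5721 : 0.4279
Convolve the two distributions (both contribute in 2-u steps):
  M: 0.60466176×0.5721 = 0.345927
  M+2: 0.60466176×0.4279 + 0.34587648×0.5721 = 0.456611
  M+4: 0.34587648×0.4279 + 0.04946176×0.5721 = 0.176298
  M+6: 0.04946176×0.4279 = 0.021165
Scale to base peak (0.456611) = 100: 75.8 : 100.0 : 38.6 : 4.6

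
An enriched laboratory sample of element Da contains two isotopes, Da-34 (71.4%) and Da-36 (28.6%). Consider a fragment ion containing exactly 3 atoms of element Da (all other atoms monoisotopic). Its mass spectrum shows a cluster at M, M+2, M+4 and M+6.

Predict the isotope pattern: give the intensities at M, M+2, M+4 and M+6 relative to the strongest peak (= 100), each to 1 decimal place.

83.2 : 100.0 : 40.1 : 5.3

Expanding (0.714 + 0.286)^3:
P(M) = 0.714^3 = 0.363994
P(M+2) = 3 × 0.714^2 × 0.286^1 = 0.437405
P(M+4) = 3 × 0.714^1 × 0.286^2 = 0.175207
P(M+6) = 0.286^3 = 0.023394
The M+2 peak is largest (0.437405); scaling to 100 gives 83.2 : 100.0 : 40.1 : 5.3.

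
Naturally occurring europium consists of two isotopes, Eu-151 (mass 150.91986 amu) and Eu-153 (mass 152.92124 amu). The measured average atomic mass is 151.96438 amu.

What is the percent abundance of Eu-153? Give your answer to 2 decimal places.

Let x be the fractional abundance of Eu-151; then Eu-153 has abundance 1 − x.
150.91986·x + 152.92124·(1 − x) = 151.96438
(150.91986 − 152.92124)·x = 151.96438 − 152.92124
x = -0.95686 / -2.00138 = 0.47810 → 47.81% Eu-151, 52.19% Eu-153.

52.19%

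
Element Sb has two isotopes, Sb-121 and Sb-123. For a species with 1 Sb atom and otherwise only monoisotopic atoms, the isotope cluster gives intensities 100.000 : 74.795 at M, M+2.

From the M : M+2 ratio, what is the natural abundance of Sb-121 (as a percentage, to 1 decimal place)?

Let p = fractional abundance of Sb-121. I(M+2)/I(M) = [C(1,1)·p^0·(1−p)] / p^1 = 1·(1−p)/p = 74.795/100.000 = 0.7480
(1−p)/p = 0.7480/1 = 0.7480  ⇒  p = 1/(1 + 0.7480) = 0.5721
Sb-121: 57.2%, Sb-123: 42.8%.

57.2%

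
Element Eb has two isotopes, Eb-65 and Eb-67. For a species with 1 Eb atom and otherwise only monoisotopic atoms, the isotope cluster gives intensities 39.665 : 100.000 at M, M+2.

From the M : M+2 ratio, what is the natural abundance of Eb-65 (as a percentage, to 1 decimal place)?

Let p = fractional abundance of Eb-65. I(M+2)/I(M) = [C(1,1)·p^0·(1−p)] / p^1 = 1·(1−p)/p = 100.000/39.665 = 2.5211
(1−p)/p = 2.5211/1 = 2.5211  ⇒  p = 1/(1 + 2.5211) = 0.2840
Eb-65: 28.4%, Eb-67: 71.6%.

28.4%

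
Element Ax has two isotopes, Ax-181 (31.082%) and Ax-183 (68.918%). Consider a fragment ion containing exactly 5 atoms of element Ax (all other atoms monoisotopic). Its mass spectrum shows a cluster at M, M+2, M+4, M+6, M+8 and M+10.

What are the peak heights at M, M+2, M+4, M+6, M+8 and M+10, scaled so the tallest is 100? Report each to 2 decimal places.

Expanding (0.31082 + 0.68918)^5:
P(M) = 0.31082^5 = 0.002901
P(M+2) = 5 × 0.31082^4 × 0.68918^1 = 0.032162
P(M+4) = 10 × 0.31082^3 × 0.68918^2 = 0.142624
P(M+6) = 10 × 0.31082^2 × 0.68918^3 = 0.316239
P(M+8) = 5 × 0.31082^1 × 0.68918^4 = 0.350598
P(M+10) = 0.68918^5 = 0.155476
The M+8 peak is largest (0.350598); scaling to 100 gives 0.83 : 9.17 : 40.68 : 90.20 : 100.00 : 44.35.

0.83 : 9.17 : 40.68 : 90.20 : 100.00 : 44.35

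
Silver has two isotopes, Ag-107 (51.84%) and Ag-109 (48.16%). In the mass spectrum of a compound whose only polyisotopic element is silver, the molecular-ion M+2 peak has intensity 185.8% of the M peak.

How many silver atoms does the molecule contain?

2

The M+2/M ratio from n Ag atoms is n · q/p = n · 0.4816/0.5184.
n = 1.858 × 0.5184/0.4816 = 2.00 ≈ 2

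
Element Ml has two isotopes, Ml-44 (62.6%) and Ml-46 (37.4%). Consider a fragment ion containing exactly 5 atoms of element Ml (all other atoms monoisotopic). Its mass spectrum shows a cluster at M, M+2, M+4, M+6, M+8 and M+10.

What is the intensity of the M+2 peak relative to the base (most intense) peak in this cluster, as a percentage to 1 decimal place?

Term probabilities: M 0.0961, M+2 0.2872, M+4 0.3431, M+6 0.2050, M+8 0.0612, M+10 0.0073. Base peak = M+4.
P(M+4) = C(5,2) × 0.626^3 × 0.374^2 = 10 × 0.24531438 × 0.139876 = 0.343136 (base)
P(M+2) = C(5,1) × 0.626^4 × 0.374^1 = 5 × 0.1535668 × 0.3740 = 0.287170
Relative intensity = 0.287170 / 0.343136 × 100 = 83.7

83.7%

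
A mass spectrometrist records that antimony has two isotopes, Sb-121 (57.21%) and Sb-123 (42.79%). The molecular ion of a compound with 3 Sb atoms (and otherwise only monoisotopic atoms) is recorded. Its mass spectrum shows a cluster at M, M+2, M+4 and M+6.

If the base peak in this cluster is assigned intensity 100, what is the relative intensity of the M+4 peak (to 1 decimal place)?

74.8

(0.5721 + 0.4279)^3 gives M 0.1872, M+2 0.4202, M+4 0.3143, M+6 0.0783; the largest is M+2.
P(M+2) = C(3,1) × 0.5721^2 × 0.4279^1 = 3 × 0.32729841 × 0.4279 = 0.420153 (base)
P(M+4) = C(3,2) × 0.5721^1 × 0.4279^2 = 3 × 0.5721 × 0.18309841 = 0.314252
Relative intensity = 0.314252 / 0.420153 × 100 = 74.8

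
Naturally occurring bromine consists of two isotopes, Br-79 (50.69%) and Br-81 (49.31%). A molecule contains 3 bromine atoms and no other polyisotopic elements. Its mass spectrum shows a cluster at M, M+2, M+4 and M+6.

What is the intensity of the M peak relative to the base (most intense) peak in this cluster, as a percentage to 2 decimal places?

34.27%

(0.5069 + 0.4931)^3 gives M 0.1302, M+2 0.3801, M+4 0.3698, M+6 0.1199; the largest is M+2.
P(M+2) = C(3,1) × 0.5069^2 × 0.4931^1 = 3 × 0.25694761 × 0.4931 = 0.380103 (base)
P(M) = C(3,0) × 0.5069^3 × 0.4931^0 = 1 × 0.13024674 × 1.0000 = 0.130247
Relative intensity = 0.130247 / 0.380103 × 100 = 34.27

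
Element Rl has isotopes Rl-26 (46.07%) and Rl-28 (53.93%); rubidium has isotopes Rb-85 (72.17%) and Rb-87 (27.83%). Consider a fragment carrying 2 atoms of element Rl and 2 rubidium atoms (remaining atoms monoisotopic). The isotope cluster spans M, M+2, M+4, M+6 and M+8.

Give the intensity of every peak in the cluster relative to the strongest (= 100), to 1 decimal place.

30.1 : 93.6 : 100.0 : 42.3 : 6.1

Element Rl pattern (n=2): 0.21224449 : 0.49691102 : 0.29084449
Rubidium pattern (n=2): 0.52085089 : 0.40169822 : 0.07745089
Convolve the two distributions (both contribute in 2-u steps):
  M: 0.21224449×0.52085089 = 0.110548
  M+2: 0.21224449×0.40169822 + 0.49691102×0.52085089 = 0.344075
  M+4: 0.21224449×0.07745089 + 0.49691102×0.40169822 + 0.29084449×0.52085089 = 0.367533
  M+6: 0.49691102×0.07745089 + 0.29084449×0.40169822 = 0.155318
  M+8: 0.29084449×0.07745089 = 0.022526
Scale to base peak (0.367533) = 100: 30.1 : 93.6 : 100.0 : 42.3 : 6.1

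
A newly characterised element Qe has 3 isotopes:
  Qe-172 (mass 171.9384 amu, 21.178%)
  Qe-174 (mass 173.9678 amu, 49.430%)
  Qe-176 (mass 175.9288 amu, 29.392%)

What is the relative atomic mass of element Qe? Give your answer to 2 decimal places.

174.11 amu

Average mass = Σ (abundance × isotope mass) = 0.21178 × 171.9384 + 0.49430 × 173.9678 + 0.29392 × 175.9288
= 36.41311 + 85.99228 + 51.70899 = 174.11438 amu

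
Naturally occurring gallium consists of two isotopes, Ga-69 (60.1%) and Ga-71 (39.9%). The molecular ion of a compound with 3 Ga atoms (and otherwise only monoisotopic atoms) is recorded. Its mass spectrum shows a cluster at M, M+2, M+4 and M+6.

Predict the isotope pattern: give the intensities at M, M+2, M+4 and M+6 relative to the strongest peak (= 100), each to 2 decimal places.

Each Ga atom is independently Ga-69 (p = 0.601) or Ga-71 (q = 0.399); the cluster is the binomial expansion (p + q)^3.
P(M) = 0.601^3 = 0.217082
P(M+2) = 3 × 0.601^2 × 0.399^1 = 0.432358
P(M+4) = 3 × 0.601^1 × 0.399^2 = 0.287039
P(M+6) = 0.399^3 = 0.063521
The M+2 peak is largest (0.432358); scaling to 100 gives 50.21 : 100.00 : 66.39 : 14.69.

50.21 : 100.00 : 66.39 : 14.69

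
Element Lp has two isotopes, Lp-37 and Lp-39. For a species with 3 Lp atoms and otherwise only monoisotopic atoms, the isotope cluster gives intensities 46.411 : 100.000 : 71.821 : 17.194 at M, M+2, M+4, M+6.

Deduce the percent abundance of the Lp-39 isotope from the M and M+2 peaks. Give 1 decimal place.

Let p = fractional abundance of Lp-37. I(M+2)/I(M) = [C(3,1)·p^2·(1−p)] / p^3 = 3·(1−p)/p = 100.000/46.411 = 2.1547
(1−p)/p = 2.1547/3 = 0.7182  ⇒  p = 1/(1 + 0.7182) = 0.5820
Lp-37: 58.2%, Lp-39: 41.8%.

41.8%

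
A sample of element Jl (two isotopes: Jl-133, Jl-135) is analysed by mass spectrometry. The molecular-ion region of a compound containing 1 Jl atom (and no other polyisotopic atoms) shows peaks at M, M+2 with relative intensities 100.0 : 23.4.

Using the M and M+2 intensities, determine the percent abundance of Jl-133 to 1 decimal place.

81.0%

Write p for the Jl-133 fraction. I(M+2)/I(M) = [C(1,1)·p^0·(1−p)] / p^1 = 1·(1−p)/p = 23.4/100.0 = 0.2340
(1−p)/p = 0.2340/1 = 0.2340  ⇒  p = 1/(1 + 0.2340) = 0.8104
Jl-133: 81.0%, Jl-135: 19.0%.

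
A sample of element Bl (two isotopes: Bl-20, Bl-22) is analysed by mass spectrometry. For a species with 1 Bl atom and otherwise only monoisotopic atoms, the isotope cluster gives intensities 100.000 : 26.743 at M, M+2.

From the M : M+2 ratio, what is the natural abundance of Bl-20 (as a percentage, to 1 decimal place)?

Let p = fractional abundance of Bl-20. I(M+2)/I(M) = [C(1,1)·p^0·(1−p)] / p^1 = 1·(1−p)/p = 26.743/100.000 = 0.2674
(1−p)/p = 0.2674/1 = 0.2674  ⇒  p = 1/(1 + 0.2674) = 0.7890
Bl-20: 78.9%, Bl-22: 21.1%.

78.9%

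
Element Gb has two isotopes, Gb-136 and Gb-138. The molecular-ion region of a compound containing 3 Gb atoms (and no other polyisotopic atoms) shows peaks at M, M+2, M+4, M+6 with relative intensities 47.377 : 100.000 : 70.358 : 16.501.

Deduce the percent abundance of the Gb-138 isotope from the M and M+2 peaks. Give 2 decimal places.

41.30%

Write p for the Gb-136 fraction. I(M+2)/I(M) = [C(3,1)·p^2·(1−p)] / p^3 = 3·(1−p)/p = 100.000/47.377 = 2.1107
(1−p)/p = 2.1107/3 = 0.7036  ⇒  p = 1/(1 + 0.7036) = 0.5870
Gb-136: 58.70%, Gb-138: 41.30%.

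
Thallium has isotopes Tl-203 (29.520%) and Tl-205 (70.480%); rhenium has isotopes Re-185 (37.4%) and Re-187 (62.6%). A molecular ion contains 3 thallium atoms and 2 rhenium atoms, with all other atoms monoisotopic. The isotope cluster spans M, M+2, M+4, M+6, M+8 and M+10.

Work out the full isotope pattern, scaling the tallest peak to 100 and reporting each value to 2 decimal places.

1.07 : 11.24 : 46.95 : 97.28 : 100.00 : 40.79

Thallium pattern (n=3): 0.02572463 : 0.18425524 : 0.43991564 : 0.35010449
Rhenium pattern (n=2): 0.139876 : 0.468248 : 0.391876
Convolve the two distributions (both contribute in 2-u steps):
  M: 0.02572463×0.139876 = 0.003598
  M+2: 0.02572463×0.468248 + 0.18425524×0.139876 = 0.037818
  M+4: 0.02572463×0.391876 + 0.18425524×0.468248 + 0.43991564×0.139876 = 0.157892
  M+6: 0.18425524×0.391876 + 0.43991564×0.468248 + 0.35010449×0.139876 = 0.327166
  M+8: 0.43991564×0.391876 + 0.35010449×0.468248 = 0.336328
  M+10: 0.35010449×0.391876 = 0.137198
Scale to base peak (0.336328) = 100: 1.07 : 11.24 : 46.95 : 97.28 : 100.00 : 40.79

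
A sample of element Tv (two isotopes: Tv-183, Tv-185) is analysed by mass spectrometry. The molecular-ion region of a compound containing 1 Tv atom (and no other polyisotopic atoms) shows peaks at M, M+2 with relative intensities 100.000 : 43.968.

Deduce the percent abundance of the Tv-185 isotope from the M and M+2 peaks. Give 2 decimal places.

If p is the fraction of Tv that is Tv-183, then I(M+2)/I(M) = [C(1,1)·p^0·(1−p)] / p^1 = 1·(1−p)/p = 43.968/100.000 = 0.4397
(1−p)/p = 0.4397/1 = 0.4397  ⇒  p = 1/(1 + 0.4397) = 0.6946
Tv-183: 69.46%, Tv-185: 30.54%.

30.54%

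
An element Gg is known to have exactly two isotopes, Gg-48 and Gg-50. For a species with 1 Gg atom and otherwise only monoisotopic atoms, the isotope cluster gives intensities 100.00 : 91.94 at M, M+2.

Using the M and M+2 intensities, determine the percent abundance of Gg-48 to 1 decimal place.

52.1%

If p is the fraction of Gg that is Gg-48, then I(M+2)/I(M) = [C(1,1)·p^0·(1−p)] / p^1 = 1·(1−p)/p = 91.94/100.00 = 0.9194
(1−p)/p = 0.9194/1 = 0.9194  ⇒  p = 1/(1 + 0.9194) = 0.5210
Gg-48: 52.1%, Gg-50: 47.9%.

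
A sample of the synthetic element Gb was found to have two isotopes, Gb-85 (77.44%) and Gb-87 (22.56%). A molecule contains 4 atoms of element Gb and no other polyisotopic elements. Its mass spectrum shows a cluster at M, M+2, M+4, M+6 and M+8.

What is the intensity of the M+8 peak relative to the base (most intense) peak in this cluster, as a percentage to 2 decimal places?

0.62%

(0.7744 + 0.2256)^4 gives M 0.3596, M+2 0.4191, M+4 0.1831, M+6 0.0356, M+8 0.0026; the largest is M+2.
P(M+2) = C(4,1) × 0.7744^3 × 0.2256^1 = 4 × 0.46440409 × 0.2256 = 0.419078 (base)
P(M+8) = C(4,4) × 0.7744^0 × 0.2256^4 = 1 × 1.0000 × 0.00259034 = 0.002590
Relative intensity = 0.002590 / 0.419078 × 100 = 0.62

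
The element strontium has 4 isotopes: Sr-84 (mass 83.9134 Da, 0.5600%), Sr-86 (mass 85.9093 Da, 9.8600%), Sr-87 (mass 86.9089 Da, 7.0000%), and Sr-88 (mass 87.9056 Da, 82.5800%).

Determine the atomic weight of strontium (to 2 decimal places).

Weight each isotope mass by its fractional abundance: 0.005600 × 83.9134 + 0.098600 × 85.9093 + 0.070000 × 86.9089 + 0.825800 × 87.9056
= 0.46992 + 8.47066 + 6.08362 + 72.59244 = 87.61664 Da

87.62 Da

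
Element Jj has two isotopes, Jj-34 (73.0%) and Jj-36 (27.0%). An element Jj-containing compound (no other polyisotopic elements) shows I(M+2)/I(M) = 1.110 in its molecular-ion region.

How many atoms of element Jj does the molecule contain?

With n Jj atoms, P(M+2)/P(M) = C(n,1)·p^(n−1)q / p^n = n·q/p = n · 0.270/0.730.
n = 1.110 × 0.730/0.270 = 3.00 ≈ 3

3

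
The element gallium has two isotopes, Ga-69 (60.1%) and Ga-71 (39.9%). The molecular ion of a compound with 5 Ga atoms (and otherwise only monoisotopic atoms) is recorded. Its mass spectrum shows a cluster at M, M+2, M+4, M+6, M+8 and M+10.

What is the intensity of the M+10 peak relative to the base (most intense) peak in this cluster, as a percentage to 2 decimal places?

Term probabilities: M 0.0784, M+2 0.2603, M+4 0.3456, M+6 0.2294, M+8 0.0762, M+10 0.0101. Base peak = M+4.
P(M+4) = C(5,2) × 0.601^3 × 0.399^2 = 10 × 0.2170818 × 0.159201 = 0.345596 (base)
P(M+10) = C(5,5) × 0.601^0 × 0.399^5 = 1 × 1.0000 × 0.01011264 = 0.010113
Relative intensity = 0.010113 / 0.345596 × 100 = 2.93

2.93%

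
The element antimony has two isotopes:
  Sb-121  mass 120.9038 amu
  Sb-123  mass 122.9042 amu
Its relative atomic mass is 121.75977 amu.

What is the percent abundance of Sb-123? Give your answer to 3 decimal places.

Writing the weighted mean with unknown fraction x of Sb-121:
120.9038·x + 122.9042·(1 − x) = 121.75977
(120.9038 − 122.9042)·x = 121.75977 − 122.9042
x = -1.14443 / -2.0004 = 0.57210 → 57.210% Sb-121, 42.790% Sb-123.

42.790%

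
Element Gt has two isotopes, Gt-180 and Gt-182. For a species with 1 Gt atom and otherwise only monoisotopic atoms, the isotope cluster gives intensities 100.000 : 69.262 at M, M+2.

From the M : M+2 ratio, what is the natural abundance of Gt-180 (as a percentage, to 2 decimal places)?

Write p for the Gt-180 fraction. I(M+2)/I(M) = [C(1,1)·p^0·(1−p)] / p^1 = 1·(1−p)/p = 69.262/100.000 = 0.6926
(1−p)/p = 0.6926/1 = 0.6926  ⇒  p = 1/(1 + 0.6926) = 0.5908
Gt-180: 59.08%, Gt-182: 40.92%.

59.08%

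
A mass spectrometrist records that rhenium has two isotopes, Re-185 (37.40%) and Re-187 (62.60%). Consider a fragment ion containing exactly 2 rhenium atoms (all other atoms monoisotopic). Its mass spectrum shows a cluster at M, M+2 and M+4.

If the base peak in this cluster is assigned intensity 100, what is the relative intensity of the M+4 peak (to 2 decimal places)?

(0.3740 + 0.6260)^2 gives M 0.1399, M+2 0.4682, M+4 0.3919; the largest is M+2.
P(M+2) = C(2,1) × 0.3740^1 × 0.6260^1 = 2 × 0.3740 × 0.6260 = 0.468248 (base)
P(M+4) = C(2,2) × 0.3740^0 × 0.6260^2 = 1 × 1.0000 × 0.391876 = 0.391876
Relative intensity = 0.391876 / 0.468248 × 100 = 83.69

83.69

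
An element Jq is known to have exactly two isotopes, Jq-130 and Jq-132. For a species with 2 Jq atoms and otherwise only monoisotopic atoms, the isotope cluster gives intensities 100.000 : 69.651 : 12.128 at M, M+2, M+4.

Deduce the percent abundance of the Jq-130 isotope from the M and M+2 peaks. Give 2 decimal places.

74.17%

Let p = fractional abundance of Jq-130. I(M+2)/I(M) = [C(2,1)·p^1·(1−p)] / p^2 = 2·(1−p)/p = 69.651/100.000 = 0.6965
(1−p)/p = 0.6965/2 = 0.3483  ⇒  p = 1/(1 + 0.3483) = 0.7417
Jq-130: 74.17%, Jq-132: 25.83%.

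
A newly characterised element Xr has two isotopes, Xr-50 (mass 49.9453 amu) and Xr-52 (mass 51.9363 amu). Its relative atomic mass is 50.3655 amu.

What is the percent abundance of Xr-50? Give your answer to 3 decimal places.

78.895%

Let x be the fractional abundance of Xr-50; then Xr-52 has abundance 1 − x.
49.9453·x + 51.9363·(1 − x) = 50.3655
(49.9453 − 51.9363)·x = 50.3655 − 51.9363
x = -1.5708 / -1.9910 = 0.78895 → 78.895% Xr-50, 21.105% Xr-52.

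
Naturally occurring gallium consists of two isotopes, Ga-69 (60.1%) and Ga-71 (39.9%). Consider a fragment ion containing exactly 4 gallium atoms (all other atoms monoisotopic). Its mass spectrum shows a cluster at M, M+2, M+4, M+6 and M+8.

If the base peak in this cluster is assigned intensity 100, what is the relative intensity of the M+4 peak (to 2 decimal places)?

99.58

(0.601 + 0.399)^4 gives M 0.1305, M+2 0.3465, M+4 0.3450, M+6 0.1527, M+8 0.0253; the largest is M+2.
P(M+2) = C(4,1) × 0.601^3 × 0.399^1 = 4 × 0.2170818 × 0.3990 = 0.346463 (base)
P(M+4) = C(4,2) × 0.601^2 × 0.399^2 = 6 × 0.361201 × 0.159201 = 0.345021
Relative intensity = 0.345021 / 0.346463 × 100 = 99.58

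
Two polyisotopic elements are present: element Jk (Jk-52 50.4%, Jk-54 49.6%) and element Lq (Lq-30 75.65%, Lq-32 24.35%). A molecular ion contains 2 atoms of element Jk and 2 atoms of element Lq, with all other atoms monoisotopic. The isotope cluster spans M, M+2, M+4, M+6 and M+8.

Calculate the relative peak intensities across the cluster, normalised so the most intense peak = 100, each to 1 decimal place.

Element Jk pattern (n=2): 0.254016 : 0.499968 : 0.246016
Element Lq pattern (n=2): 0.57229225 : 0.3684155 : 0.05929225
Convolve the two distributions (both contribute in 2-u steps):
  M: 0.254016×0.57229225 = 0.145371
  M+2: 0.254016×0.3684155 + 0.499968×0.57229225 = 0.379711
  M+4: 0.254016×0.05929225 + 0.499968×0.3684155 + 0.246016×0.57229225 = 0.340050
  M+6: 0.499968×0.05929225 + 0.246016×0.3684155 = 0.120280
  M+8: 0.246016×0.05929225 = 0.014587
Scale to base peak (0.379711) = 100: 38.3 : 100.0 : 89.6 : 31.7 : 3.8

38.3 : 100.0 : 89.6 : 31.7 : 3.8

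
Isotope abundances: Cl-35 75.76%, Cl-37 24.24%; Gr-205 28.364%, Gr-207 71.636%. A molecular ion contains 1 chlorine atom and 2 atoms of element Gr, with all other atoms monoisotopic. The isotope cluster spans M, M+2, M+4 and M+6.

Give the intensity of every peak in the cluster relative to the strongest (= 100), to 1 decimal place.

12.5 : 67.2 : 100.0 : 25.5

Chlorine pattern (n=1): 0.7576 : 0.2424
Element Gr pattern (n=2): 0.08045165 : 0.4063767 : 0.51317165
Convolve the two distributions (both contribute in 2-u steps):
  M: 0.7576×0.08045165 = 0.060950
  M+2: 0.7576×0.4063767 + 0.2424×0.08045165 = 0.327372
  M+4: 0.7576×0.51317165 + 0.2424×0.4063767 = 0.487285
  M+6: 0.2424×0.51317165 = 0.124393
Scale to base peak (0.487285) = 100: 12.5 : 67.2 : 100.0 : 25.5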